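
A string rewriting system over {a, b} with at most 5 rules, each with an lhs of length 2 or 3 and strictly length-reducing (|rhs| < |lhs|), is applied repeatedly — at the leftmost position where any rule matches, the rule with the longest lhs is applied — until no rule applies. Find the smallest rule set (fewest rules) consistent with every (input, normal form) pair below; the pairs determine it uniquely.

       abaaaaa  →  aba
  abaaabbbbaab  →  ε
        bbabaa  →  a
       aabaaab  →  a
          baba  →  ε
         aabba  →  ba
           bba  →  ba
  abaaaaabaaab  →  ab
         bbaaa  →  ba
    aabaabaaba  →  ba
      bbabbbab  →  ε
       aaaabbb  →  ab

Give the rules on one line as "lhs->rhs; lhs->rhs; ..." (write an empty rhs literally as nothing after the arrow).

  | abaaaaa => abaaa => aba
  | abaaabbbbaab => ababbbbaab => aabbbaab => bbbaab => abaab => abb => aa => ε
  | bbabaa => babaa => aaa => a
  | aabaaab => baaab => bab => a

aa->; bab->a; bb->a; bba->ba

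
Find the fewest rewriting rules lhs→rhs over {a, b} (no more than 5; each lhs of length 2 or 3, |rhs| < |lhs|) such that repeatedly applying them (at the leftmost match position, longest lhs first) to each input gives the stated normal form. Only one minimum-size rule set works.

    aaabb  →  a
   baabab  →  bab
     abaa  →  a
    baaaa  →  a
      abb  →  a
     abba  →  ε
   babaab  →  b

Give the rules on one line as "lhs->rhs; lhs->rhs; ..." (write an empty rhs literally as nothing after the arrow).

aa->; aba->ba; baa->a; bb->

  | aaabb => abb => a
  | baabab => abab => bab
  | abaa => baa => a
  | baaaa => aaa => a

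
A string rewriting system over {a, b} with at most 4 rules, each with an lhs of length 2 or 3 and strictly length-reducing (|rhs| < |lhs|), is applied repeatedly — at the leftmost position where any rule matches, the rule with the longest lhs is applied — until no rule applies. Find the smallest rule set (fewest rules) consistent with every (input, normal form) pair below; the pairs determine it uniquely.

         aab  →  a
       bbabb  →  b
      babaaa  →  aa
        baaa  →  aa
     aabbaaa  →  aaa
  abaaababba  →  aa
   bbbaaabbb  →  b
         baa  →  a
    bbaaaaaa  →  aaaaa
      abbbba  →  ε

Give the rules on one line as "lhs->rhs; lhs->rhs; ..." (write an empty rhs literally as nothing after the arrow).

ab->; ba->; bb->b

  | aab => a
  | bbabb => babb => bb => b
  | babaaa => baaa => aa
  | baaa => aa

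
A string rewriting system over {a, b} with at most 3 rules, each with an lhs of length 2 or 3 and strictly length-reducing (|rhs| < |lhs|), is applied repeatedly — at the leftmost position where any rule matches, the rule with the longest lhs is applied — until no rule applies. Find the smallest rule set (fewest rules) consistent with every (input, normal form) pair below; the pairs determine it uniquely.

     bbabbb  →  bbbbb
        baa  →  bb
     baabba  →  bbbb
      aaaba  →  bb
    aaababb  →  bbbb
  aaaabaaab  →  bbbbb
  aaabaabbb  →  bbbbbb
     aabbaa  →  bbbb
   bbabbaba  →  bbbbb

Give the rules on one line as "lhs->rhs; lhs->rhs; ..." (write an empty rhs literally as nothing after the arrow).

aa->b; ba->b; baa->bb

  | bbabbb => bbbbb
  | baa => bb
  | baabba => bbbba => bbbb
  | aaaba => baba => bba => bb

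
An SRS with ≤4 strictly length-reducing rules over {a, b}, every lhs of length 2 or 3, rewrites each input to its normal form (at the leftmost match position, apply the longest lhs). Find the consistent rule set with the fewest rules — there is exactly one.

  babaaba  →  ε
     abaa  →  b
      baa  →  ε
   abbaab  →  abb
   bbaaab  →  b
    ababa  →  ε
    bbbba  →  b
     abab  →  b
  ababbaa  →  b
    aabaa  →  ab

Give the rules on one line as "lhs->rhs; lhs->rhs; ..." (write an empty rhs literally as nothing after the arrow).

aba->bb; ba->; baa->; bbb->b

  | babaaba => baaba => ba => ε
  | abaa => bba => b
  | baa => ε
  | abbaab => abb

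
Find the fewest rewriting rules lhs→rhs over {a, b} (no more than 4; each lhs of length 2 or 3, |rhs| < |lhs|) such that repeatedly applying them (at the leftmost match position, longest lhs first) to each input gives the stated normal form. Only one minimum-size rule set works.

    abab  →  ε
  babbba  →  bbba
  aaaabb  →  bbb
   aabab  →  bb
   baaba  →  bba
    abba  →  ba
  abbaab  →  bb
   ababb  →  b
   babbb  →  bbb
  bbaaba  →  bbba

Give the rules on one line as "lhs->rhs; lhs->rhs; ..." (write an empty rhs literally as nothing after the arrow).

  | abab => ab => ε
  | babbba => bbba
  | aaaabb => baabb => bbb
  | aabab => bbab => bb

aa->b; ab->; baa->b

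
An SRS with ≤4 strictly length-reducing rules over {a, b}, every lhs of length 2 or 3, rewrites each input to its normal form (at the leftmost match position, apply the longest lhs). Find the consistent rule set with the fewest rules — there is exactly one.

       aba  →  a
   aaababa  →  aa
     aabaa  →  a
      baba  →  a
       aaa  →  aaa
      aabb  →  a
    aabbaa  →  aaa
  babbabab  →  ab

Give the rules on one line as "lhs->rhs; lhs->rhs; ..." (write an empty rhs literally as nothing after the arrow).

aab->b; ba->; bab->; bb->a

  | aba => a
  | aaababa => ababa => aa
  | aabaa => baa => a
  | baba => a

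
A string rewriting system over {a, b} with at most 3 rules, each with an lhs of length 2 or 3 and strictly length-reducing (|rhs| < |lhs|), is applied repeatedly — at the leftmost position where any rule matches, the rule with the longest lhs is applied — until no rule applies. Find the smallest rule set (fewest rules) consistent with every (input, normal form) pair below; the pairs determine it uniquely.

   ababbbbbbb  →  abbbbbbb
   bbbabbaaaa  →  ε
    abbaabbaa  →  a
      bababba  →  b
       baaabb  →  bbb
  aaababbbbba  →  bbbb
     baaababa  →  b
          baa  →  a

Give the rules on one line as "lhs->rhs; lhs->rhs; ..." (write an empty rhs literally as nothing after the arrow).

  | ababbbbbbb => abbbbbbb
  | bbbabbaaaa => bbbbaaaa => bbbaaa => bbaa => ba => ε
  | abbaabbaa => ababbaa => abbaa => aba => a
  | bababba => babba => bba => b

aa->b; ba->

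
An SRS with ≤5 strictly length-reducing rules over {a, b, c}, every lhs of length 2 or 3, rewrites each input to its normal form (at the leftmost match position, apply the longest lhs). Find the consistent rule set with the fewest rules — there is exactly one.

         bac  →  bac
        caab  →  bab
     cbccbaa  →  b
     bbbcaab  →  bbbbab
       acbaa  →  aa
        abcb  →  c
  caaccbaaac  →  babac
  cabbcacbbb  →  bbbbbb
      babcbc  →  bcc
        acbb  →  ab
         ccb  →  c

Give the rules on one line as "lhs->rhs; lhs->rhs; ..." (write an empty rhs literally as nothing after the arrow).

abc->cc; ca->b; cb->; cba->

  | bac
  | caab => bab
  | cbccbaa => ccbaa => ca => b
  | bbbcaab => bbbbab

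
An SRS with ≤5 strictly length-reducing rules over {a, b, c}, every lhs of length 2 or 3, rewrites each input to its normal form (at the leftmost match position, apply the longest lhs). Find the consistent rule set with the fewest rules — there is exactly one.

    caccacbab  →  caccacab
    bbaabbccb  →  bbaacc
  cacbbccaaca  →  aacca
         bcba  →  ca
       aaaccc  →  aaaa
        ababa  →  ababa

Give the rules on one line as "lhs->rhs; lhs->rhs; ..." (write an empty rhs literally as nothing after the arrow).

  | caccacbab => caccacab
  | bbaabbccb => bbaabccb => bbaaccb => bbaacc
  | cacbbccaaca => cacbccaaca => cacccaaca => caaaaca => acaaca => aacca
  | bcba => cba => ca

bc->c; caa->ac; cb->c; ccc->a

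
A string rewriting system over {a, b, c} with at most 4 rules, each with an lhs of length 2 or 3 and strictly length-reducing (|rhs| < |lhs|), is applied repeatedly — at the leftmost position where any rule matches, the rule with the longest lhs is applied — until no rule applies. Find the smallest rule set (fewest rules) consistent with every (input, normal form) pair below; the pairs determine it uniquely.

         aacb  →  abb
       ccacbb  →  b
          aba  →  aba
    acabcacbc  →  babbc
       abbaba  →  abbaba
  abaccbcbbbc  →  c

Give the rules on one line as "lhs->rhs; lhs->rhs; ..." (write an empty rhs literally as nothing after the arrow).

ac->b; bbb->cb; cb->

  | aacb => abb
  | ccacbb => ccbbb => cbb => b
  | aba
  | acabcacbc => babcacbc => babcbbc => babbc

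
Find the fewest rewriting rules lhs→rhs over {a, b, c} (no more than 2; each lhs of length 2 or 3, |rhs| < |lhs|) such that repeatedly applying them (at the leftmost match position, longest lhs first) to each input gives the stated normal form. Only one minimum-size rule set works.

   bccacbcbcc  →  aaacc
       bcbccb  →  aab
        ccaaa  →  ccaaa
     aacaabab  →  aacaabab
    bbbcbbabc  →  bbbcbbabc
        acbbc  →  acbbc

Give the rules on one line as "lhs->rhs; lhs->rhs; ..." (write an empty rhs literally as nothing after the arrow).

bcc->aa; cbc->c

  | bccacbcbcc => aaacbcbcc => aaacbcc => aaacc
  | bcbccb => bccb => aab
  | ccaaa
  | aacaabab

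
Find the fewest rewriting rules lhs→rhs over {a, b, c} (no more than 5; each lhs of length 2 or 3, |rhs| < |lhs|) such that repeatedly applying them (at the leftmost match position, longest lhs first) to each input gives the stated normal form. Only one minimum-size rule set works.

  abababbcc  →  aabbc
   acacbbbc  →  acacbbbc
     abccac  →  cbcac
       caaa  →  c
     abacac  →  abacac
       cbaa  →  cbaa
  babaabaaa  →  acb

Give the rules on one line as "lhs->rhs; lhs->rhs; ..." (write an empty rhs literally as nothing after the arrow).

aaa->c; abc->cb; bab->; cc->c

  | abababbcc => aabbcc => aabbc
  | acacbbbc
  | abccac => cbcac
  | caaa => cc => c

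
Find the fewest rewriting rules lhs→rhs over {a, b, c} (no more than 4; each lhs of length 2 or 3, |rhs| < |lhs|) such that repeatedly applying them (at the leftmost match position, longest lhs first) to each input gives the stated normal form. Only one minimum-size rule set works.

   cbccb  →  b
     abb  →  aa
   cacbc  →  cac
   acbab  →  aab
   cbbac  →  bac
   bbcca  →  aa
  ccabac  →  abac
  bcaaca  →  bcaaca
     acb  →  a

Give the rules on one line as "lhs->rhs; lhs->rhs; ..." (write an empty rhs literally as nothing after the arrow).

bb->a; cb->; cc->

  | cbccb => ccb => b
  | abb => aa
  | cacbc => cac
  | acbab => aab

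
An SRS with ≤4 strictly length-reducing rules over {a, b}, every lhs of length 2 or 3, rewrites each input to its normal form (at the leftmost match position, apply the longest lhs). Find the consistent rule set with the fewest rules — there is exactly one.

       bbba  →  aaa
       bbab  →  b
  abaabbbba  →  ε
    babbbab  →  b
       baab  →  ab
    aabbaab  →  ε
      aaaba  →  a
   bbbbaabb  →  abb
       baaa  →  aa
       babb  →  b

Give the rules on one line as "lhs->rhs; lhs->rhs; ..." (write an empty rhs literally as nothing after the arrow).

  | bbba => aaa
  | bbab => b
  | abaabbbba => aabbbba => bbbba => aaba => ba => ε
  | babbbab => bbab => b

aab->b; ba->; bab->; bbb->aa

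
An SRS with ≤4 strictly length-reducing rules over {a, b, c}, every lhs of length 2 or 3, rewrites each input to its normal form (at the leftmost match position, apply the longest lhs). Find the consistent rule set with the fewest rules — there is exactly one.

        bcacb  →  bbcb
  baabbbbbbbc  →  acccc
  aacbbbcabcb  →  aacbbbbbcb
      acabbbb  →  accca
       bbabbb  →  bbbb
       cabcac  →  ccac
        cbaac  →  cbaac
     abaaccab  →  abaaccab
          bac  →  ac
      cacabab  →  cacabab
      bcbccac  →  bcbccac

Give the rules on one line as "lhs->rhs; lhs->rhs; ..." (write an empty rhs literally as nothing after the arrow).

abb->ca; abc->c; bac->ac; bca->bb

  | bcacb => bbcb
  | baabbbbbbbc => bacabbbbbc => acabbbbbc => accabbbc => acccabc => acccc
  | aacbbbcabcb => aacbbbbbcb
  | acabbbb => accabb => accca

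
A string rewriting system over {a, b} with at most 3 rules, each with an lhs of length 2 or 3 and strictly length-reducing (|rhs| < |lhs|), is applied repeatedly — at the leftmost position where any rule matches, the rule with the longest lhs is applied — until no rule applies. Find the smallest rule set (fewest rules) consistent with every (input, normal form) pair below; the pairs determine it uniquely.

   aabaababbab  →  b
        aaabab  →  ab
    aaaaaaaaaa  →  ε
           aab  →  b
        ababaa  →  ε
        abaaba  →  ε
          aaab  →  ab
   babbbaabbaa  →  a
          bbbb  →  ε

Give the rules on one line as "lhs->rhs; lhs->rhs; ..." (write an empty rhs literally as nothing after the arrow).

  | aabaababbab => baababbab => ababbab => abbab => aab => b
  | aaabab => abab => ab
  | aaaaaaaaaa => aaaaaaaa => aaaaaa => aaaa => aa => ε
  | aab => b

aa->; ba->; bb->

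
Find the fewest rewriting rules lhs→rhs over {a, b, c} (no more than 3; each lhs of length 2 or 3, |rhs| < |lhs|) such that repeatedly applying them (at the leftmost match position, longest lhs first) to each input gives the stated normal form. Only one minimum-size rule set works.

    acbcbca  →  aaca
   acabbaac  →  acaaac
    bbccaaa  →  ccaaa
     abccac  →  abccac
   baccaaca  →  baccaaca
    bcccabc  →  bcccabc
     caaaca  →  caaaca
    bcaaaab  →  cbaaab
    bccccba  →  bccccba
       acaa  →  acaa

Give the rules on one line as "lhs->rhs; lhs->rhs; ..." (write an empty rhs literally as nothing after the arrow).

  | acbcbca => aabbca => aaca
  | acabbaac => acaaac
  | bbccaaa => ccaaa
  | abccac

bb->; bca->cb; cbc->ab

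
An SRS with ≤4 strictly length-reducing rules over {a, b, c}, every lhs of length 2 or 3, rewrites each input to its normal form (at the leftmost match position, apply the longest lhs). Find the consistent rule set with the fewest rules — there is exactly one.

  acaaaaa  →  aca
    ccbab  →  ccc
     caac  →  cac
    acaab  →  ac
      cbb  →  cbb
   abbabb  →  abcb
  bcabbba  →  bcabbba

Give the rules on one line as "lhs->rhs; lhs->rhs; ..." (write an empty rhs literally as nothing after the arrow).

aa->a; aab->; bab->c

  | acaaaaa => acaaaa => acaaa => acaa => aca
  | ccbab => ccc
  | caac => cac
  | acaab => ac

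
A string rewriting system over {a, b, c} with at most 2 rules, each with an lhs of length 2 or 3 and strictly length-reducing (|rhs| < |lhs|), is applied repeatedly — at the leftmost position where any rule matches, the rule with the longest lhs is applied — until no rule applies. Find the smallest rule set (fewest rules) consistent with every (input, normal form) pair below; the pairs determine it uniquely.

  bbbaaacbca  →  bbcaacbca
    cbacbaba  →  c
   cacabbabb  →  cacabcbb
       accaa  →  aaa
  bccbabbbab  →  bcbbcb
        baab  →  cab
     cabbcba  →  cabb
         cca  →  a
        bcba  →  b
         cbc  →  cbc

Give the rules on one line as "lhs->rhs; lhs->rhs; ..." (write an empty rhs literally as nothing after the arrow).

ba->c; cc->

  | bbbaaacbca => bbcaacbca
  | cbacbaba => cccbaba => cbaba => ccba => ba => c
  | cacabbabb => cacabcbb
  | accaa => aaa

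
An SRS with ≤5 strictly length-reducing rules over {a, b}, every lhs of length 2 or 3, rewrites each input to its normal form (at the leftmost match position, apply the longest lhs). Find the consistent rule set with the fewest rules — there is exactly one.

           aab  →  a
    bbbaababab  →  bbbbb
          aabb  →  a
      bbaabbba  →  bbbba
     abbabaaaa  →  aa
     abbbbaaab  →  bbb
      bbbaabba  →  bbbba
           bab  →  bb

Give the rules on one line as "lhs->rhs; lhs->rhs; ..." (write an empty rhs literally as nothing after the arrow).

ab->; abb->ba; baa->; bab->bb

  | aab => a
  | bbbaababab => bbbabab => bbbbab => bbbbb
  | aabb => aba => a
  | bbaabbba => bbbba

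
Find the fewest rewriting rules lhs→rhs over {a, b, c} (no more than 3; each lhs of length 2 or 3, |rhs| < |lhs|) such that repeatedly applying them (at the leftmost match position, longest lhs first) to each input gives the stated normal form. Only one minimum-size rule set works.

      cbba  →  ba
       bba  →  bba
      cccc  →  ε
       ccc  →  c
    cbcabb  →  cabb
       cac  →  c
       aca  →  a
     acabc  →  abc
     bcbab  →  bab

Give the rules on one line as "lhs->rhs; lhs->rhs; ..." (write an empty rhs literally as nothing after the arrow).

ac->; cb->; cc->

  | cbba => ba
  | bba
  | cccc => cc => ε
  | ccc => c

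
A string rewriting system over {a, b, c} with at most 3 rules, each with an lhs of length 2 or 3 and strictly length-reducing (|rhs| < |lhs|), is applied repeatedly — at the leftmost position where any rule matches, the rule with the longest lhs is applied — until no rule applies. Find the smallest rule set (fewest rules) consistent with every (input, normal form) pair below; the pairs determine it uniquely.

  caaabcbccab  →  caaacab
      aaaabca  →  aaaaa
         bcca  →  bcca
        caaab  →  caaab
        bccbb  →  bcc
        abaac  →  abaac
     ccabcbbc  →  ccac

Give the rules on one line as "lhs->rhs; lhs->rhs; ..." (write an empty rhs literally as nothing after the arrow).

abc->a; bb->

  | caaabcbccab => caaabccab => caaacab
  | aaaabca => aaaaa
  | bcca
  | caaab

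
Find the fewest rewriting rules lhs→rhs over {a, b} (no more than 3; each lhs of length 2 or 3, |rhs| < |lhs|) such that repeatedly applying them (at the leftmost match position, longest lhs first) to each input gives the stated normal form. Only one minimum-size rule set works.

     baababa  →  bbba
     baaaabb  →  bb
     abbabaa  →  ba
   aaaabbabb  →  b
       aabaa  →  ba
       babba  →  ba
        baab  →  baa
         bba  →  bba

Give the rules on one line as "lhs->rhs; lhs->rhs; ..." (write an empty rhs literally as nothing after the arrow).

  | baababa => baaaba => bbba
  | baaaabb => bbabb => bb
  | abbabaa => ababaa => aabaa => aaaa => ba
  | aaaabbabb => babbabb => babb => b

aaa->b; ab->a; bab->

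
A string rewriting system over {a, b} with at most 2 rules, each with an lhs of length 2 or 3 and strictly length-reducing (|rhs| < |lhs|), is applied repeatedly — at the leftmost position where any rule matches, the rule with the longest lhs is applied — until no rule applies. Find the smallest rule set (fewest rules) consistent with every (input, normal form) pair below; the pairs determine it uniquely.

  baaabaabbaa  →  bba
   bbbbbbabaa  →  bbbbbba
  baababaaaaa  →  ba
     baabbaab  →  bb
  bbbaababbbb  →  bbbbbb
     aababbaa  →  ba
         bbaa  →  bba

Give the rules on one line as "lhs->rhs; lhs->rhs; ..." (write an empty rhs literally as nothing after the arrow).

  | baaabaabbaa => baabaabbaa => babaabbaa => baabbaa => babbaa => bbaa => bba
  | bbbbbbabaa => bbbbbbaa => bbbbbba
  | baababaaaaa => bababaaaaa => babaaaaa => baaaaa => baaaa => baaa => baa => ba
  | baabbaab => babbaab => bbaab => bbab => bb

aa->a; ab->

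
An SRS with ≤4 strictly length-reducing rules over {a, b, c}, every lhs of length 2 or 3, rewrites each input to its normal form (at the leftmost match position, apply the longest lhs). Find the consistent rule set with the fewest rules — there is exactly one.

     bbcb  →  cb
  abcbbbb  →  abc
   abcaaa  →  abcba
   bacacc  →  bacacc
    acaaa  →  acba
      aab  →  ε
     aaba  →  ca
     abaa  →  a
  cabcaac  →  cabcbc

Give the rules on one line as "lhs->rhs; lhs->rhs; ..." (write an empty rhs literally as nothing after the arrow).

aa->b; bb->; bba->ca

  | bbcb => cb
  | abcbbbb => abcbb => abc
  | abcaaa => abcba
  | bacacc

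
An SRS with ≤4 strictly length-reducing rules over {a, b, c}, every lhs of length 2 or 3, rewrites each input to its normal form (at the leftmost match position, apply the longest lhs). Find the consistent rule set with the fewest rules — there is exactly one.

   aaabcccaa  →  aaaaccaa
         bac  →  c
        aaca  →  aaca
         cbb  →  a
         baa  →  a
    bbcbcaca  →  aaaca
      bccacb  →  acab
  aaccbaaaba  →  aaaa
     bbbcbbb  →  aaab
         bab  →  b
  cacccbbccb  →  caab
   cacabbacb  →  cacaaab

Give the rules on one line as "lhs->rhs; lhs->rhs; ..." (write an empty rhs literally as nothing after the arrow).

ba->; bb->a; bc->a; cb->b

  | aaabcccaa => aaaaccaa
  | bac => c
  | aaca
  | cbb => bb => a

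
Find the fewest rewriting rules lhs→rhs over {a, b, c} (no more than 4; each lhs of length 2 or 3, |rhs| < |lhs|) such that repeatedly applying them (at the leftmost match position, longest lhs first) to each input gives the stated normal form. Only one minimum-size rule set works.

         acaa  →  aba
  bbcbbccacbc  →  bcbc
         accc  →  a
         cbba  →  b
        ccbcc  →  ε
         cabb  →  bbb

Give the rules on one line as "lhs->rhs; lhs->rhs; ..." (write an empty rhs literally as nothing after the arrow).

  | acaa => aba
  | bbcbbccacbc => bbcccacbc => bccacbc => cacbc => bcbc
  | accc => a
  | cbba => ca => b

bcc->c; ca->b; cbb->c; ccc->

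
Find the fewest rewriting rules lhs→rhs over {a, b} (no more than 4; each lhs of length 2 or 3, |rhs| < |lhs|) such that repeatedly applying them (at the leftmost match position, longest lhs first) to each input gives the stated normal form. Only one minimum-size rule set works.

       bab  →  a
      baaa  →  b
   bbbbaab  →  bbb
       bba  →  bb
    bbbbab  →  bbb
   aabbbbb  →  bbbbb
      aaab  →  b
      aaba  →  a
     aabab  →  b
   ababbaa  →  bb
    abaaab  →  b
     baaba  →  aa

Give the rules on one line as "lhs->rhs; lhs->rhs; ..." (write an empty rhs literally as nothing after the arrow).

ab->b; aba->; ba->b; bab->a

  | bab => a
  | baaa => baa => ba => b
  | bbbbaab => bbbbab => bbba => bbb
  | bba => bb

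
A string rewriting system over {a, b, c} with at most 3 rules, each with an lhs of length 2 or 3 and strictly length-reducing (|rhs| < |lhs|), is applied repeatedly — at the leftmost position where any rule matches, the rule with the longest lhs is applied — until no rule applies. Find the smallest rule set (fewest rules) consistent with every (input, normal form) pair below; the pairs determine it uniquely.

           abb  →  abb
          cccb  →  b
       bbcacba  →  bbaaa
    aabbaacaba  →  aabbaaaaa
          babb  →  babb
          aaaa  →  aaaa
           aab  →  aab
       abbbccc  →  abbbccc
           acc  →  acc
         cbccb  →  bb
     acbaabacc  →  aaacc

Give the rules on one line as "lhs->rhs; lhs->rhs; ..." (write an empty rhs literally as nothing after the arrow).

aba->c; cab->aa; cb->b

  | abb
  | cccb => ccb => cb => b
  | bbcacba => bbcaba => bbaaa
  | aabbaacaba => aabbaaaaa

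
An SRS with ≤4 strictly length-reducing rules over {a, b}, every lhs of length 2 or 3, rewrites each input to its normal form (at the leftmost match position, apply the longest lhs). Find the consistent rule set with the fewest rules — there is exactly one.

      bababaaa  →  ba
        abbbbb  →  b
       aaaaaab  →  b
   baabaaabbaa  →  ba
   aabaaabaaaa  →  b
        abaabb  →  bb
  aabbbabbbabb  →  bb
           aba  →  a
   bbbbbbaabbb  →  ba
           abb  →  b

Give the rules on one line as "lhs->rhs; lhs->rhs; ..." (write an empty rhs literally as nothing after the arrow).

  | bababaaa => babaaa => baaa => ba
  | abbbbb => bbbb => bab => b
  | aaaaaab => aaaab => aab => b
  | baabaaabbaa => bbaaabbaa => bbabbaa => bbbaa => baaa => ba

aa->; ab->; bbb->ba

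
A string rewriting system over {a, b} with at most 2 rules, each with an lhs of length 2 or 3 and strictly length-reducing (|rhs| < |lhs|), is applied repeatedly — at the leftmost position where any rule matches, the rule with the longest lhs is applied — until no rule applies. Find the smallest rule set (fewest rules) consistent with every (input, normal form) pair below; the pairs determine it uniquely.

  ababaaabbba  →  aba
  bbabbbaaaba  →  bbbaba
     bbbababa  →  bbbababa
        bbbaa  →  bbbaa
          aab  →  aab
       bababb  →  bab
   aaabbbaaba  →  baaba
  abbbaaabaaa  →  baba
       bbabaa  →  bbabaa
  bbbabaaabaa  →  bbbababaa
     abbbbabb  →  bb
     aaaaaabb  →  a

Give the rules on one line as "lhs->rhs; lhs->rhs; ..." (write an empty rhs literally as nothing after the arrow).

  | ababaaabbba => abababbba => ababba => aba
  | bbabbbaaaba => bbbaaaba => bbbaba
  | bbbababa
  | bbbaa

aaa->a; abb->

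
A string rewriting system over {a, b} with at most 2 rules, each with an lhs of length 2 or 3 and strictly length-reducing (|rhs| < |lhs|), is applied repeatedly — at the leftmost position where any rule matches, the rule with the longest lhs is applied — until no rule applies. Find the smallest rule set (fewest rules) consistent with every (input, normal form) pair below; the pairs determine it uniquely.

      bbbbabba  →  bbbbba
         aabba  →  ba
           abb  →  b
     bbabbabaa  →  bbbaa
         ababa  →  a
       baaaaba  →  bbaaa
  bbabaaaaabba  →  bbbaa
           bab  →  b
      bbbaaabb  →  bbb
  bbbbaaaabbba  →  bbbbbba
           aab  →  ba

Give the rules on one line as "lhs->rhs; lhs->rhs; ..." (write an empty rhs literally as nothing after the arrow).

aab->ba; ab->

  | bbbbabba => bbbbba
  | aabba => baba => ba
  | abb => b
  | bbabbabaa => bbbabaa => bbbaa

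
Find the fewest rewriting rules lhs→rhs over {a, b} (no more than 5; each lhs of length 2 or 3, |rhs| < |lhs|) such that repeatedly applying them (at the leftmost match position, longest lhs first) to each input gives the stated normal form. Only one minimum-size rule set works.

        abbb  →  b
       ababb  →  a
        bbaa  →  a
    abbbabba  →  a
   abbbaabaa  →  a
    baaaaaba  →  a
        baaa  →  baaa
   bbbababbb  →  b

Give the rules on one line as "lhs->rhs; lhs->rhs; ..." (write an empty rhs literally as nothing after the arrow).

ab->b; abb->ab; bb->a; bba->bb

  | abbb => abb => ab => b
  | ababb => babb => bab => bb => a
  | bbaa => bba => bb => a
  | abbbabba => abbabba => ababba => babba => baba => bba => bb => a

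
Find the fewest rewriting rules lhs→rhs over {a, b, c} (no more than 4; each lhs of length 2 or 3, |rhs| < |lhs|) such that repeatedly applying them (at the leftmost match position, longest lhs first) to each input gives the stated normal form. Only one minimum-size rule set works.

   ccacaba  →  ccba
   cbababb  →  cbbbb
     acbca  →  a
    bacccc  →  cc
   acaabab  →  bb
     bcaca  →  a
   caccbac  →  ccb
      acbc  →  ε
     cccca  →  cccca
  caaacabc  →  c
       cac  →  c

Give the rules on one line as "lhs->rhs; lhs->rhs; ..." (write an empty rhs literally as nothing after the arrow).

ab->b; ac->; bc->

  | ccacaba => ccaba => ccba
  | cbababb => cbbabb => cbbbb
  | acbca => bca => a
  | bacccc => bccc => cc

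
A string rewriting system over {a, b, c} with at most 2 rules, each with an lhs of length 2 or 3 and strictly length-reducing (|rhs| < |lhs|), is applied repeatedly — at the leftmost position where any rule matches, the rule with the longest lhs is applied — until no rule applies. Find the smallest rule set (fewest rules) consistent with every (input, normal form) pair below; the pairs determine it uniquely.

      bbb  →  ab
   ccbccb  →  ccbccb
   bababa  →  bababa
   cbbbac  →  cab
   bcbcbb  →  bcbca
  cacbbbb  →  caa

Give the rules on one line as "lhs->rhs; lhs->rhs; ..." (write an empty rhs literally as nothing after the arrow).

  | bbb => ab
  | ccbccb
  | bababa
  | cbbbac => cabac => cab

ac->; bb->a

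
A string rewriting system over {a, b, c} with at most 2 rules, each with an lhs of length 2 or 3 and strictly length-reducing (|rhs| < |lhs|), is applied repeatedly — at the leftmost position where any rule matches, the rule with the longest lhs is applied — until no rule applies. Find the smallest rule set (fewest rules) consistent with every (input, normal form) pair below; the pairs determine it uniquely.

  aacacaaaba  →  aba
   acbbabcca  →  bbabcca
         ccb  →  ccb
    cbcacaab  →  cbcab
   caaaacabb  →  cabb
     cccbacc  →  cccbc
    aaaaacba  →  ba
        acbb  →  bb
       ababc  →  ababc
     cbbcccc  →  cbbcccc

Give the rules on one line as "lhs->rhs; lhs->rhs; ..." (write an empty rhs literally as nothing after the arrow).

aa->a; ac->

  | aacacaaaba => acacaaaba => acaaaba => aaaba => aaba => aba
  | acbbabcca => bbabcca
  | ccb
  | cbcacaab => cbcaab => cbcab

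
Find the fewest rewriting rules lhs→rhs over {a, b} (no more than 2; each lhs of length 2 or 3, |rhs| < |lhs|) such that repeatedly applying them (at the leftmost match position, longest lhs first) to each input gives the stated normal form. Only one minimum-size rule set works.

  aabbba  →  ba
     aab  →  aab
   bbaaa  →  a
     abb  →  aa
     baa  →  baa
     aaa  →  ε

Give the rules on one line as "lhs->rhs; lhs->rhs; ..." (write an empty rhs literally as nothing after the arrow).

aaa->; bb->a

  | aabbba => aaaba => ba
  | aab
  | bbaaa => aaaa => a
  | abb => aa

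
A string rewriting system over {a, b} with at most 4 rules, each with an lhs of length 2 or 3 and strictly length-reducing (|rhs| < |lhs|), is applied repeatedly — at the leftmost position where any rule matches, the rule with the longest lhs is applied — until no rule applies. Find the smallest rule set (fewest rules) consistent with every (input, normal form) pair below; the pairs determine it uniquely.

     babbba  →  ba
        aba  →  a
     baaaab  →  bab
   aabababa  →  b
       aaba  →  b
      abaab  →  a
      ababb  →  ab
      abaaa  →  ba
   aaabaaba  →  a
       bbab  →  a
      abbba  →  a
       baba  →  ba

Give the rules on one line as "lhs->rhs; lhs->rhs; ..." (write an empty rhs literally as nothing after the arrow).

  | babbba => babba => baba => ba
  | aba => a
  | baaaab => bbaab => aaab => bab
  | aabababa => bbababa => aababa => bbaba => aaba => bba => aa => b

aa->b; aba->a; abb->ab; bb->a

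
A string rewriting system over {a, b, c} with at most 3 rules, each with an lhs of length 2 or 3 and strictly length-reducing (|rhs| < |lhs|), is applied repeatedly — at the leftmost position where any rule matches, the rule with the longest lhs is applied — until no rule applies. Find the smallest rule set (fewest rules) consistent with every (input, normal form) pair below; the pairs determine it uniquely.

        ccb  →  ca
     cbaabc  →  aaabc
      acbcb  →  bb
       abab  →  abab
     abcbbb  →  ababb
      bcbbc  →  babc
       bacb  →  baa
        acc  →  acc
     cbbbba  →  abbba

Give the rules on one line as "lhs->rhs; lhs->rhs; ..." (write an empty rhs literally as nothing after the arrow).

aac->b; cb->a

  | ccb => ca
  | cbaabc => aaabc
  | acbcb => aacb => bb
  | abab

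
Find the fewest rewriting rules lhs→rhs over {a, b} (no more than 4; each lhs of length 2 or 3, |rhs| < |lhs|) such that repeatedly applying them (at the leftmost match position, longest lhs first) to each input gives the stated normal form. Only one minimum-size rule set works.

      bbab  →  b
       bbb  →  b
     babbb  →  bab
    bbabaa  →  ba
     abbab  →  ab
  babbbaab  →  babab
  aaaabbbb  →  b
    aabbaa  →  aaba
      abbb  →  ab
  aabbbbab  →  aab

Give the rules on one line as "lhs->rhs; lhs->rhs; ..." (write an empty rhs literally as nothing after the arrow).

  | bbab => bb => b
  | bbb => bb => b
  | babbb => babb => bab
  | bbabaa => bbaa => ba

aaa->bb; bb->b; bba->b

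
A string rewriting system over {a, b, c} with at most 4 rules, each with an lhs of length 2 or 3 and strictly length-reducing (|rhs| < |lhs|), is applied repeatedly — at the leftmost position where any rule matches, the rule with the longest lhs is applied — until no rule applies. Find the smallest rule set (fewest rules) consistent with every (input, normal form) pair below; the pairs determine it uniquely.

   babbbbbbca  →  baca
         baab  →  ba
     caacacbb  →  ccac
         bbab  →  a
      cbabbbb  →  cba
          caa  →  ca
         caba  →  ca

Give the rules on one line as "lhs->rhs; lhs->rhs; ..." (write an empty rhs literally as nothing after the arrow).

  | babbbbbbca => babbbbbca => babbbbca => babbbca => babbca => babca => baca
  | baab => bab => ba
  | caacacbb => ccacbb => ccac
  | bbab => ab => a

aa->a; aac->c; ab->a; bb->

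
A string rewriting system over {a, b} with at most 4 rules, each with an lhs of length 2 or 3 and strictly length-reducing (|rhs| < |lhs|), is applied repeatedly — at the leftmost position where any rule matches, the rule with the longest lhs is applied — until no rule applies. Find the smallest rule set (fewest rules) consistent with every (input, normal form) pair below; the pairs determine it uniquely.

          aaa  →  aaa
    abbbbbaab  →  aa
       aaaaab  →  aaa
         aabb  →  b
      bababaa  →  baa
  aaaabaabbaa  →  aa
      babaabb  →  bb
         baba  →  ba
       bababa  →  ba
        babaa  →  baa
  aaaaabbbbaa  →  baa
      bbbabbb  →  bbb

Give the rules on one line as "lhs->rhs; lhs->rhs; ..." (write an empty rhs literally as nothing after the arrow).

  | aaa
  | abbbbbaab => bbbbaab => bbaaab => aaaab => aa
  | aaaaab => aaa
  | aabb => b

aab->; ab->; bba->aa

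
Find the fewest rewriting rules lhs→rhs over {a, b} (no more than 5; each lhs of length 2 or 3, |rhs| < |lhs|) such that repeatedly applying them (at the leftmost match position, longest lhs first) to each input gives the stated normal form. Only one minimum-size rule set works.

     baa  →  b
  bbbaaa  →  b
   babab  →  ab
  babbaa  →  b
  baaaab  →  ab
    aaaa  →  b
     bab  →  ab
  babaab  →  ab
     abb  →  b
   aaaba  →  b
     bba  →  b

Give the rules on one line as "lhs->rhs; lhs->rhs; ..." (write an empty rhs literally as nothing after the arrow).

aa->b; aab->ab; ba->a; bb->a

  | baa => aa => b
  | bbbaaa => abaaa => aaaa => baa => aa => b
  | babab => abab => aab => ab
  | babbaa => abbaa => aaaa => baa => aa => b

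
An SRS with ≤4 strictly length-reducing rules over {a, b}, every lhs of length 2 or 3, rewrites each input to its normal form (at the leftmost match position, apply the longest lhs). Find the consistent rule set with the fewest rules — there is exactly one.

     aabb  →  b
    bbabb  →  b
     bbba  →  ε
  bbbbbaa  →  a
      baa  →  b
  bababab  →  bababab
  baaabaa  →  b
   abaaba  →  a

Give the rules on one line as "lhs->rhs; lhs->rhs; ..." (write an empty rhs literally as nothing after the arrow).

aa->b; bb->b; bba->

  | aabb => bbb => bb => b
  | bbabb => bb => b
  | bbba => bba => ε
  | bbbbbaa => bbbbaa => bbbaa => bbaa => a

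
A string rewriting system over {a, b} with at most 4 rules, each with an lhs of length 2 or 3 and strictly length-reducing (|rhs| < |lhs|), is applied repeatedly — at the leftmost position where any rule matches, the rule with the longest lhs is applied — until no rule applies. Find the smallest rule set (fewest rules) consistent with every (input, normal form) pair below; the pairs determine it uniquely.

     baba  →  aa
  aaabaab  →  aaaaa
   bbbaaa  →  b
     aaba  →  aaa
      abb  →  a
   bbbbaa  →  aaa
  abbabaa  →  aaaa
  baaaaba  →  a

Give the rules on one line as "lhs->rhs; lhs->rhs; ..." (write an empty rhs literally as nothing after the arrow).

ab->a; ba->a; baa->b; bbb->ba

  | baba => aba => aa
  | aaabaab => aaaaab => aaaaa
  | bbbaaa => baaaa => baa => b
  | aaba => aaa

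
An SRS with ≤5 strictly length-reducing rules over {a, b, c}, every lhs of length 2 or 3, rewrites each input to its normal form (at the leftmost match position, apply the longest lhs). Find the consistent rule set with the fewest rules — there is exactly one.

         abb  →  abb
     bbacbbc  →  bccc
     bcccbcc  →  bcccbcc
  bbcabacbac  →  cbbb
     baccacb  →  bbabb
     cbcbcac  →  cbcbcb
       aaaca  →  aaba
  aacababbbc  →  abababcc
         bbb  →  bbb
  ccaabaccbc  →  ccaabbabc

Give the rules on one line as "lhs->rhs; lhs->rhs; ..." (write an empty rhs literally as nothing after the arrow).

  | abb
  | bbacbbc => bbbbbc => bbbcc => bccc
  | bcccbcc
  | bbcabacbac => ccabacbac => cacbac => cbbac => cbbb

ac->b; acc->ba; bbc->cc; cab->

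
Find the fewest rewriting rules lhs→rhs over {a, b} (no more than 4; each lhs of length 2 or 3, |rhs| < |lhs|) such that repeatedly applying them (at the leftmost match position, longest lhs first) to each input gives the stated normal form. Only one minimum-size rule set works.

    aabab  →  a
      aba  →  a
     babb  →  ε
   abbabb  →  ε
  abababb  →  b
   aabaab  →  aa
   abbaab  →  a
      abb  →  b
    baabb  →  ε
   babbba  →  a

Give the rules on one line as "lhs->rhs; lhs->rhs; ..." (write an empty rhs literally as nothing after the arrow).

  | aabab => aab => a
  | aba => a
  | babb => ab => ε
  | abbabb => babb => ab => ε

ab->; ba->a; bab->a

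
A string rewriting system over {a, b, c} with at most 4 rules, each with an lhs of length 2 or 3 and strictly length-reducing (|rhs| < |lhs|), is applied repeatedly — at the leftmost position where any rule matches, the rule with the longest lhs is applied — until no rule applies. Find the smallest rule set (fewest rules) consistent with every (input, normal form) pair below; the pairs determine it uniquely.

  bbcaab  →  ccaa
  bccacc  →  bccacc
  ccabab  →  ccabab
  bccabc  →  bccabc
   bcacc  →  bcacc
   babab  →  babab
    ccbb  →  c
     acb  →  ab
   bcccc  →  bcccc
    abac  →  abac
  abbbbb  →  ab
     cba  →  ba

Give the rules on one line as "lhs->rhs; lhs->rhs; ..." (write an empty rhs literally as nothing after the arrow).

aab->aa; bb->c; cb->b

  | bbcaab => ccaab => ccaa
  | bccacc
  | ccabab
  | bccabc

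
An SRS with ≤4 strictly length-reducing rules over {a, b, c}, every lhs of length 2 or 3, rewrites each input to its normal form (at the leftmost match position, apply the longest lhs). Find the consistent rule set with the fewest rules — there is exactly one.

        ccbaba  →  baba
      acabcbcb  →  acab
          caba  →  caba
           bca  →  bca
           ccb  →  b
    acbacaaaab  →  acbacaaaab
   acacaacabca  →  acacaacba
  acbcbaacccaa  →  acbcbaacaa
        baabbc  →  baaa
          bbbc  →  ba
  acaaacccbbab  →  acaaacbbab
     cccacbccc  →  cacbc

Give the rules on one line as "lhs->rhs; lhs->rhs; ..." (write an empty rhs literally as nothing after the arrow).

  | ccbaba => baba
  | acabcbcb => acbbcb => acab
  | caba
  | bca

abc->b; bbc->a; cc->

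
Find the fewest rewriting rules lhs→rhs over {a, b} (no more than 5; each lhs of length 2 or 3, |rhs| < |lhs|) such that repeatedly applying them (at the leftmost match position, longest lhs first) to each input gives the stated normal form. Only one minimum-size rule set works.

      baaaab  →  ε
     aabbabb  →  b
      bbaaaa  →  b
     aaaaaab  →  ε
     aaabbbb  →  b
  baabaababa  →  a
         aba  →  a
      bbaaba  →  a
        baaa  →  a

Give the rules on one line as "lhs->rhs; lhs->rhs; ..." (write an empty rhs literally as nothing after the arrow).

aa->b; ab->; ba->a; bb->

  | baaaab => aaaab => baab => aab => bb => ε
  | aabbabb => bbbabb => babb => abb => b
  | bbaaaa => aaaa => baa => aa => b
  | aaaaaab => baaaab => aaaab => baab => aab => bb => ε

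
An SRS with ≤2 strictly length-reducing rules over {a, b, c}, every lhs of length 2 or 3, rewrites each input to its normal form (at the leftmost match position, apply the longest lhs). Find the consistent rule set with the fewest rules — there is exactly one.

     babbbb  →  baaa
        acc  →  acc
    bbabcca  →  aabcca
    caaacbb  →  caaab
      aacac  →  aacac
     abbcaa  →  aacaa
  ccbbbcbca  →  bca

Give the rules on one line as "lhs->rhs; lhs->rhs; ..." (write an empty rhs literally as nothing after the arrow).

  | babbbb => baabb => baaa
  | acc
  | bbabcca => aabcca
  | caaacbb => caaab

bb->a; cb->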